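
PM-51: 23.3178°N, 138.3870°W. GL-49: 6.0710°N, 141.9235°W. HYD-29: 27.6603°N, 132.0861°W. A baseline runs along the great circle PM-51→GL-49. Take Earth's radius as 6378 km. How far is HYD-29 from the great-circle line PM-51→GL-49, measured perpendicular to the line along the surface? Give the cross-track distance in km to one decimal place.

506.8 km

δ₁₃ = central angle PM-51→HYD-29 = 0.124854 rad  (haversine)
θ₁₃ = bearing PM-51→HYD-29 = 51.315°,  θ₁₂ = bearing PM-51→GL-49 = 191.717°
dₓₜ = R·arcsin(sin δ₁₃ · sin(θ₁₃ − θ₁₂)) = 6378·arcsin(0.12453·sin(-140.403°)) = -506.781 km
|dₓₜ| = 506.781 km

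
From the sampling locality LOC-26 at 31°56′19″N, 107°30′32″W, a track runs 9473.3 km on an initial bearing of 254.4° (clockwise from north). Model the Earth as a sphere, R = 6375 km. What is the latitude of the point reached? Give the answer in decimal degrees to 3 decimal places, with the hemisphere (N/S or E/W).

10.521°S

LOC-26: φ = +31.93861°, λ = -107.50889°
δ = d/R = 9473.3/6375 = 1.486008 rad
φ₂ = arcsin(sin φ₁ cos δ + cos φ₁ sin δ cos θ)
   = arcsin(0.52901·0.08469 + 0.84862·0.99641·-0.26892) = -10.52062°
λ₂ = λ₁ + atan2(sin θ sin δ cos φ₁, cos δ − sin φ₁ sin φ₂) = 175.03981°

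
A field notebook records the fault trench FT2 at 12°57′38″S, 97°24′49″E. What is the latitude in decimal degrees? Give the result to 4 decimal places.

12° + 57′/60 + 38″/3600 = 12 + 0.95000 + 0.01056 = 12.9606°

12.9606°S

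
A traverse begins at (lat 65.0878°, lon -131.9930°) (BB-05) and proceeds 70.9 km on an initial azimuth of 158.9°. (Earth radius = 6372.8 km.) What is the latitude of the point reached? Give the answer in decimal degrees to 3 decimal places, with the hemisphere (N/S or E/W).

64.492°N

δ = d/R = 70.9/6372.8 = 0.011125 rad
φ₂ = arcsin(sin φ₁ cos δ + cos φ₁ sin δ cos θ)
   = arcsin(0.90695·0.99994 + 0.42123·0.01113·-0.93295) = 64.49213°
λ₂ = λ₁ + atan2(sin θ sin δ cos φ₁, cos δ − sin φ₁ sin φ₂) = -131.46013°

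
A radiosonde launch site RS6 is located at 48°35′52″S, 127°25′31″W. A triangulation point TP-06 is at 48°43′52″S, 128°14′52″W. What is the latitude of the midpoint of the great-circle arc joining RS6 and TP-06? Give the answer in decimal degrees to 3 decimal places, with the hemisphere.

RS6: φ = -48.59778°, λ = -127.42528°
TP-06: φ = -48.73111°, λ = -128.24778°
Bx = cos φ₂ cos Δλ = 0.659526,  By = cos φ₂ sin Δλ = -0.009468
φₘ = atan2(sin φ₁ + sin φ₂, √((cos φ₁ + Bx)² + By²)) = -48.66518°
λₘ = λ₁ + atan2(By, cos φ₁ + Bx) = -127.83598°

48.665°S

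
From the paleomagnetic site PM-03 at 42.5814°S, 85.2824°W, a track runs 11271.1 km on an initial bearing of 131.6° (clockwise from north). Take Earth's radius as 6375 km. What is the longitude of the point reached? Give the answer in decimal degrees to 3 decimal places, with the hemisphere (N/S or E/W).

δ = d/R = 11271.1/6375 = 1.768016 rad
φ₂ = arcsin(sin φ₁ cos δ + cos φ₁ sin δ cos θ)
   = arcsin(-0.67664·-0.19594 + 0.73632·0.98062·-0.66393) = -20.29178°
λ₂ = λ₁ + atan2(sin θ sin δ cos φ₁, cos δ − sin φ₁ sin φ₂) = 43.28980°

43.290°E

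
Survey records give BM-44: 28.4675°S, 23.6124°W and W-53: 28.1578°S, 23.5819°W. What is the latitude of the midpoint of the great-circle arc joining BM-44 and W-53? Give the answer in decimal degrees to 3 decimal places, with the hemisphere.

Bx = cos φ₂ cos Δλ = 0.881651,  By = cos φ₂ sin Δλ = 0.000469
φₘ = atan2(sin φ₁ + sin φ₂, √((cos φ₁ + Bx)² + By²)) = -28.31265°
λₘ = λ₁ + atan2(By, cos φ₁ + Bx) = -23.59713°

28.313°S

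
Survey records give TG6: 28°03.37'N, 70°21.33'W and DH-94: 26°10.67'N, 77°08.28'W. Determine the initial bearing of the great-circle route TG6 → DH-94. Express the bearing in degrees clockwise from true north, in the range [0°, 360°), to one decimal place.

254.3°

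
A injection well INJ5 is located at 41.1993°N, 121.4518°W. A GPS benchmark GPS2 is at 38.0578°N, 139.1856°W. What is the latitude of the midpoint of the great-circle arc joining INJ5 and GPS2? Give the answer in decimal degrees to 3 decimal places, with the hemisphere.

Bx = cos φ₂ cos Δλ = 0.749974,  By = cos φ₂ sin Δλ = -0.239835
φₘ = atan2(sin φ₁ + sin φ₂, √((cos φ₁ + Bx)² + By²)) = 39.96714°
λₘ = λ₁ + atan2(By, cos φ₁ + Bx) = -130.52167°

39.967°N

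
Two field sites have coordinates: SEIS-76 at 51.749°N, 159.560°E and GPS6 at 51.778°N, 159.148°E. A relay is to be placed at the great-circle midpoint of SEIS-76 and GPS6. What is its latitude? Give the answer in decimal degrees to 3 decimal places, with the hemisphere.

51.764°N

Bx = cos φ₂ cos Δλ = 0.618694,  By = cos φ₂ sin Δλ = -0.004449
φₘ = atan2(sin φ₁ + sin φ₂, √((cos φ₁ + Bx)² + By²)) = 51.76368°
λₘ = λ₁ + atan2(By, cos φ₁ + Bx) = 159.35407°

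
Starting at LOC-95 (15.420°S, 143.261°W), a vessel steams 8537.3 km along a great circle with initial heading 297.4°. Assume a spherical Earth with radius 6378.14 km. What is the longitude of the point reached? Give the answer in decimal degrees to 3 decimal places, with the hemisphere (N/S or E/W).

δ = d/R = 8537.3/6378.14 = 1.338525 rad
φ₂ = arcsin(sin φ₁ cos δ + cos φ₁ sin δ cos θ)
   = arcsin(-0.26589·0.23019 + 0.96400·0.97315·0.46020) = 21.74739°
λ₂ = λ₁ + atan2(sin θ sin δ cos φ₁, cos δ − sin φ₁ sin φ₂) = 148.27640°

148.276°E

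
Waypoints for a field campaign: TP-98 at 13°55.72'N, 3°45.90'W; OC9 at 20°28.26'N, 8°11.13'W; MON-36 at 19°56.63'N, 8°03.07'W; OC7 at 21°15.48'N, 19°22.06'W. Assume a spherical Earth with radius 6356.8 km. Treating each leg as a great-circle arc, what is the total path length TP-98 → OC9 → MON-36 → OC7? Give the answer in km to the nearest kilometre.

2108 km

TP-98: φ = +13.92867°, λ = -3.76500°
OC9: φ = +20.47100°, λ = -8.18550°
MON-36: φ = +19.94383°, λ = -8.05117°
OC7: φ = +21.25800°, λ = -19.36767°
TP-98→OC9: c = 0.135876 rad, d = 863.74 km
OC9→MON-36: c = 0.009460 rad, d = 60.14 km
MON-36→OC7: c = 0.186255 rad, d = 1183.98 km
Total = 863.74 + 60.14 + 1183.98 = 2107.86 km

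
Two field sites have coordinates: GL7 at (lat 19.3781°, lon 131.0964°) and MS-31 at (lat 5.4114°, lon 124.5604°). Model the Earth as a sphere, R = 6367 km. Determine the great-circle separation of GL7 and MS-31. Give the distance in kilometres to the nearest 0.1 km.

Δφ = -13.9667°,  Δλ = -6.5360°
a = sin²(Δφ/2) + cos φ₁ cos φ₂ sin²(Δλ/2) = 0.017834
c = 2·arcsin(√a) = 0.267887 rad = 15.3488°
d = R·c = 6367 × 0.267887 = 1705.6 km

1705.6 km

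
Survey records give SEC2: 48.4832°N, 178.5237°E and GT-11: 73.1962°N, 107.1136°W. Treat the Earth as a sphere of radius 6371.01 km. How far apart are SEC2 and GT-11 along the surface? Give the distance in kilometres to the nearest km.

Δφ = 24.7130°,  Δλ = 74.3627°
a = sin²(Δφ/2) + cos φ₁ cos φ₂ sin²(Δλ/2) = 0.115779
c = 2·arcsin(√a) = 0.694395 rad = 39.7859°
d = R·c = 6371.01 × 0.694395 = 4424.0 km

4424 km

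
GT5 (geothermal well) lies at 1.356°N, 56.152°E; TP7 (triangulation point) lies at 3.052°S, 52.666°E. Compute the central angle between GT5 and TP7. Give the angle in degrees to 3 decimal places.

Δφ = -4.4080°,  Δλ = -3.4860°
a = sin²(Δφ/2) + cos φ₁ cos φ₂ sin²(Δλ/2) = 0.002403
c = 2·arcsin(√a) = 0.098071 rad = 5.6191°

5.619°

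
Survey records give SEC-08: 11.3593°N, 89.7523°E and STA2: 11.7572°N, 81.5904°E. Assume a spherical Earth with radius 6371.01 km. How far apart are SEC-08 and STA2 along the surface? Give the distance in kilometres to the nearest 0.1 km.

890.2 km

Δφ = 0.3979°,  Δλ = -8.1619°
a = sin²(Δφ/2) + cos φ₁ cos φ₂ sin²(Δλ/2) = 0.004873
c = 2·arcsin(√a) = 0.139731 rad = 8.0060°
d = R·c = 6371.01 × 0.139731 = 890.2 km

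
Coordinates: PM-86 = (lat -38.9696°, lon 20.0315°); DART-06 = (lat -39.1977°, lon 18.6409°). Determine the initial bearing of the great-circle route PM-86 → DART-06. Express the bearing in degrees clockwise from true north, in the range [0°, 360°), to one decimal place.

257.6°

Δλ = -1.3906°
y = sin Δλ · cos φ₂ = -0.018807
x = cos φ₁ sin φ₂ − sin φ₁ cos φ₂ cos Δλ = -0.004125
θ = atan2(y, x) = -102.3698° → 257.6302° (mod 360°)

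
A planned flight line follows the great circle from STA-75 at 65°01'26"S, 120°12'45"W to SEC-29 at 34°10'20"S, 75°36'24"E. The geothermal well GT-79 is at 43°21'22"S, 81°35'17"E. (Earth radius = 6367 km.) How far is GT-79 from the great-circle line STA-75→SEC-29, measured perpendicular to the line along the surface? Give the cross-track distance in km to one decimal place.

358.9 km

STA-75: φ = -65.02389°, λ = -120.21250°
SEC-29: φ = -34.17222°, λ = +75.60667°
GT-79: φ = -43.35611°, λ = +81.58806°
δ₁₃ = central angle STA-75→GT-79 = 1.226776 rad  (haversine)
θ₁₃ = bearing STA-75→GT-79 = 196.669°,  θ₁₂ = bearing STA-75→SEC-29 = 193.238°
dₓₜ = R·arcsin(sin δ₁₃ · sin(θ₁₃ − θ₁₂)) = 6367·arcsin(0.94141·sin(3.431°)) = 358.884 km
|dₓₜ| = 358.884 km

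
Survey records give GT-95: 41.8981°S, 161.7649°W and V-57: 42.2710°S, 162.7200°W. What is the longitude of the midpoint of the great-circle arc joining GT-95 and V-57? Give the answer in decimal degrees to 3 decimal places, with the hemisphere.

Bx = cos φ₂ cos Δλ = 0.739869,  By = cos φ₂ sin Δλ = -0.012334
φₘ = atan2(sin φ₁ + sin φ₂, √((cos φ₁ + Bx)² + By²)) = -42.08554°
λₘ = λ₁ + atan2(By, cos φ₁ + Bx) = -162.24105°

162.241°W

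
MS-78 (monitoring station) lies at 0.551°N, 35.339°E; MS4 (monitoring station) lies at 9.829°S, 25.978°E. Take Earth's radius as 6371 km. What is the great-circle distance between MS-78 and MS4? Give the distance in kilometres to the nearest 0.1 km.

1551.0 km

Δφ = -10.3800°,  Δλ = -9.3610°
a = sin²(Δφ/2) + cos φ₁ cos φ₂ sin²(Δλ/2) = 0.014743
c = 2·arcsin(√a) = 0.243444 rad = 13.9483°
d = R·c = 6371 × 0.243444 = 1551.0 km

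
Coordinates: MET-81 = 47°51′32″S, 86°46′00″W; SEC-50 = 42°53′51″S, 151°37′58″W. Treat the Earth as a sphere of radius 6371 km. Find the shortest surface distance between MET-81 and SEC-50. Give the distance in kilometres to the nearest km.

4946 km

MET-81: φ = -47.85889°, λ = -86.76667°
SEC-50: φ = -42.89750°, λ = -151.63278°
Δφ = 4.9614°,  Δλ = -64.8661°
a = sin²(Δφ/2) + cos φ₁ cos φ₂ sin²(Δλ/2) = 0.143252
c = 2·arcsin(√a) = 0.776322 rad = 44.4800°
d = R·c = 6371 × 0.776322 = 4945.9 km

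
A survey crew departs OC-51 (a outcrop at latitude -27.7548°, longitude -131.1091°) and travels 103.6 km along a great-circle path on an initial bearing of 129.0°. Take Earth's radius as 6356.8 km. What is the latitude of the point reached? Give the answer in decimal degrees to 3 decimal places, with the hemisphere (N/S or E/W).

28.340°S

δ = d/R = 103.6/6356.8 = 0.016298 rad
φ₂ = arcsin(sin φ₁ cos δ + cos φ₁ sin δ cos θ)
   = arcsin(-0.46569·0.99987 + 0.88495·0.01630·-0.62932) = -28.34000°
λ₂ = λ₁ + atan2(sin θ sin δ cos φ₁, cos δ − sin φ₁ sin φ₂) = -130.28461°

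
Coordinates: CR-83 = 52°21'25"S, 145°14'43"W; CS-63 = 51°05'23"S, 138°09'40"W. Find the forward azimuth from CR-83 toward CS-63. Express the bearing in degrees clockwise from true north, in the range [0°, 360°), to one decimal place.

76.7°

CR-83: φ = -52.35694°, λ = -145.24528°
CS-63: φ = -51.08972°, λ = -138.16111°
Δλ = 7.0842°
y = sin Δλ · cos φ₂ = 0.077462
x = cos φ₁ sin φ₂ − sin φ₁ cos φ₂ cos Δλ = 0.018319
θ = atan2(y, x) = 76.6948° → 76.6948° (mod 360°)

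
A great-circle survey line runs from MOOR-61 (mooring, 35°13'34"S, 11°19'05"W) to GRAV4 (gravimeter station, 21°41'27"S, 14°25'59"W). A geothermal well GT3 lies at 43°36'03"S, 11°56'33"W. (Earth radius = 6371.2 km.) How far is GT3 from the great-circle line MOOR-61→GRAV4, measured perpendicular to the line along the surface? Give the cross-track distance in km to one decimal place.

MOOR-61: φ = -35.22611°, λ = -11.31806°
GRAV4: φ = -21.69083°, λ = -14.43306°
GT3: φ = -43.60083°, λ = -11.94250°
δ₁₃ = central angle MOOR-61→GT3 = 0.146407 rad  (haversine)
θ₁₃ = bearing MOOR-61→GT3 = 183.101°,  θ₁₂ = bearing MOOR-61→GRAV4 = 347.786°
dₓₜ = R·arcsin(sin δ₁₃ · sin(θ₁₃ − θ₁₂)) = 6371.2·arcsin(0.14589·sin(-164.684°)) = -245.565 km
|dₓₜ| = 245.565 km

245.6 km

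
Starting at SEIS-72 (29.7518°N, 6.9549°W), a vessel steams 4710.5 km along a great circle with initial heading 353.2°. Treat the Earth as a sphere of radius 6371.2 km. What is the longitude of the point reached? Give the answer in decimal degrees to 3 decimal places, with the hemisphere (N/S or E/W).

δ = d/R = 4710.5/6371.2 = 0.739343 rad
φ₂ = arcsin(sin φ₁ cos δ + cos φ₁ sin δ cos θ)
   = arcsin(0.49624·0.73891 + 0.86818·0.67380·0.99297) = 71.36065°
λ₂ = λ₁ + atan2(sin θ sin δ cos φ₁, cos δ − sin φ₁ sin φ₂) = -21.40989°

21.410°W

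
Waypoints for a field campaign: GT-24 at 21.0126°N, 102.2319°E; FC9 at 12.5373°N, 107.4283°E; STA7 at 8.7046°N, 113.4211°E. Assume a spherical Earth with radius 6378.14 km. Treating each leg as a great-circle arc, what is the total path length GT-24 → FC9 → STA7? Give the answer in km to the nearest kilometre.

GT-24→FC9: c = 0.171474 rad, d = 1093.68 km
FC9→STA7: c = 0.122631 rad, d = 782.16 km
Total = 1093.68 + 782.16 = 1875.84 km

1876 km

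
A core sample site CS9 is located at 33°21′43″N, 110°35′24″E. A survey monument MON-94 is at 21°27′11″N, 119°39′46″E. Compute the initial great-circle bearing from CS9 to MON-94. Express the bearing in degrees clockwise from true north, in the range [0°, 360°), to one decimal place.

143.7°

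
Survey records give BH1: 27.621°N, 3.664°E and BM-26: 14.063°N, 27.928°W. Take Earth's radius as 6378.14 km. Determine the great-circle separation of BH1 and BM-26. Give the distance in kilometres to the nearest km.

Δφ = -13.5580°,  Δλ = -31.5920°
a = sin²(Δφ/2) + cos φ₁ cos φ₂ sin²(Δλ/2) = 0.077621
c = 2·arcsin(√a) = 0.564683 rad = 32.3539°
d = R·c = 6378.14 × 0.564683 = 3601.6 km

3602 km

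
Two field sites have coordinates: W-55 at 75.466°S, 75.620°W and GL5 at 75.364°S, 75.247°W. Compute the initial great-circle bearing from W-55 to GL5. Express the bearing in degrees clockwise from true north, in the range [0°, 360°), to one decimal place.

Δλ = 0.3730°
y = sin Δλ · cos φ₂ = 0.001645
x = cos φ₁ sin φ₂ − sin φ₁ cos φ₂ cos Δλ = 0.001775
θ = atan2(y, x) = 42.8212° → 42.8212° (mod 360°)

42.8°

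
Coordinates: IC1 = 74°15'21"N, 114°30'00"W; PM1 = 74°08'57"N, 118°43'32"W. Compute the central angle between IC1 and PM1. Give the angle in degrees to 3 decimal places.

1.155°

IC1: φ = +74.25583°, λ = -114.50000°
PM1: φ = +74.14917°, λ = -118.72556°
Δφ = -0.1067°,  Δλ = -4.2256°
a = sin²(Δφ/2) + cos φ₁ cos φ₂ sin²(Δλ/2) = 0.000102
c = 2·arcsin(√a) = 0.020159 rad = 1.1550°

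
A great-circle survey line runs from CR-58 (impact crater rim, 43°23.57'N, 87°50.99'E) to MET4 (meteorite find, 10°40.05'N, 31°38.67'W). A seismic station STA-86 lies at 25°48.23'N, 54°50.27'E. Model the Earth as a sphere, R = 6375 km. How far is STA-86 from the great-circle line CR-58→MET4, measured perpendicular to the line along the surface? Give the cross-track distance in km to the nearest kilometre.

CR-58: φ = +43.39283°, λ = +87.84983°
MET4: φ = +10.66750°, λ = -31.64450°
STA-86: φ = +25.80383°, λ = +54.83783°
δ₁₃ = central angle CR-58→STA-86 = 0.559291 rad  (haversine)
θ₁₃ = bearing CR-58→STA-86 = 247.583°,  θ₁₂ = bearing CR-58→MET4 = 298.628°
dₓₜ = R·arcsin(sin δ₁₃ · sin(θ₁₃ − θ₁₂)) = 6375·arcsin(0.53059·sin(-51.045°)) = -2711.353 km
|dₓₜ| = 2711.353 km

2711 km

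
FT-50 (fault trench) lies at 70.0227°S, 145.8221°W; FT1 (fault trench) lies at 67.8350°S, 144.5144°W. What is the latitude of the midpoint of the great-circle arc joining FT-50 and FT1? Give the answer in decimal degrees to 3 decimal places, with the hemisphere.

68.930°S

Bx = cos φ₂ cos Δλ = 0.377177,  By = cos φ₂ sin Δλ = 0.008610
φₘ = atan2(sin φ₁ + sin φ₂, √((cos φ₁ + Bx)² + By²)) = -68.93010°
λₘ = λ₁ + atan2(By, cos φ₁ + Bx) = -145.13585°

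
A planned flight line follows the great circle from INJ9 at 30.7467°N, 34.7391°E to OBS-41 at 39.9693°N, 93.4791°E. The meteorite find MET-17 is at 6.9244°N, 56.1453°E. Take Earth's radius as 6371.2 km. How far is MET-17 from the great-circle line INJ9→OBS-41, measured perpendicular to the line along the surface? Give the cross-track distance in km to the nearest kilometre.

δ₁₃ = central angle INJ9→MET-17 = 0.543415 rad  (haversine)
θ₁₃ = bearing INJ9→MET-17 = 135.515°,  θ₁₂ = bearing INJ9→OBS-41 = 61.971°
dₓₜ = R·arcsin(sin δ₁₃ · sin(θ₁₃ − θ₁₂)) = 6371.2·arcsin(0.51706·sin(73.544°)) = 3305.703 km
|dₓₜ| = 3305.703 km

3306 km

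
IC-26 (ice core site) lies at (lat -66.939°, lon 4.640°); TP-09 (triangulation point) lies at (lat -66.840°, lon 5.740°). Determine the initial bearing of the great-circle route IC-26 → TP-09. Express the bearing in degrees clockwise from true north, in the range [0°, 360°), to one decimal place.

77.6°

Δλ = 1.1000°
y = sin Δλ · cos φ₂ = 0.007550
x = cos φ₁ sin φ₂ − sin φ₁ cos φ₂ cos Δλ = 0.001661
θ = atan2(y, x) = 77.5918° → 77.5918° (mod 360°)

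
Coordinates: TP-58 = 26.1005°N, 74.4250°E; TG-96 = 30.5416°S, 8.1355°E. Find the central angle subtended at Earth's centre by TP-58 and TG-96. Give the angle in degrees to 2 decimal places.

Δφ = -56.6421°,  Δλ = -66.2895°
a = sin²(Δφ/2) + cos φ₁ cos φ₂ sin²(Δλ/2) = 0.456278
c = 2·arcsin(√a) = 1.483240 rad = 84.9834°

84.98°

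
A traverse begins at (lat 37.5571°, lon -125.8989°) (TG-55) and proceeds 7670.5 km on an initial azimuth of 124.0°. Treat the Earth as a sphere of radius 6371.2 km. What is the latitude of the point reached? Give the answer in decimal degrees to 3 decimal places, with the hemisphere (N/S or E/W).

11.254°S

δ = d/R = 7670.5/6371.2 = 1.203933 rad
φ₂ = arcsin(sin φ₁ cos δ + cos φ₁ sin δ cos θ)
   = arcsin(0.60955·0.35869 + 0.79275·0.93346·-0.55919) = -11.25409°
λ₂ = λ₁ + atan2(sin θ sin δ cos φ₁, cos δ − sin φ₁ sin φ₂) = -73.80271°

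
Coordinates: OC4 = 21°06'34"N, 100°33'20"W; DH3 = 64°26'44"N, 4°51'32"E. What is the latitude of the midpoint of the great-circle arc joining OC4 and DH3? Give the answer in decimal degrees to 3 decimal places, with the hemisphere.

53.979°N

OC4: φ = +21.10944°, λ = -100.55556°
DH3: φ = +64.44556°, λ = +4.85889°
Bx = cos φ₂ cos Δλ = -0.114657,  By = cos φ₂ sin Δλ = 0.415852
φₘ = atan2(sin φ₁ + sin φ₂, √((cos φ₁ + Bx)² + By²)) = 53.97880°
λₘ = λ₁ + atan2(By, cos φ₁ + Bx) = -73.61456°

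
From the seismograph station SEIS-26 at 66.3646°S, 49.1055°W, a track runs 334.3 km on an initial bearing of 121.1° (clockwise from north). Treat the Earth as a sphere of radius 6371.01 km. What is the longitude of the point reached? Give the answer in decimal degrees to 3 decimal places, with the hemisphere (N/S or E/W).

δ = d/R = 334.3/6371.01 = 0.052472 rad
φ₂ = arcsin(sin φ₁ cos δ + cos φ₁ sin δ cos θ)
   = arcsin(-0.91612·0.99862 + 0.40092·0.05245·-0.51653) = -67.77650°
λ₂ = λ₁ + atan2(sin θ sin δ cos φ₁, cos δ − sin φ₁ sin φ₂) = -42.28617°

42.286°W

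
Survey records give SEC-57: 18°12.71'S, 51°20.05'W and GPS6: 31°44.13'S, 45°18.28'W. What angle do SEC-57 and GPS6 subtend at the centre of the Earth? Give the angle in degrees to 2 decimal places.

SEC-57: φ = -18.21183°, λ = -51.33417°
GPS6: φ = -31.73550°, λ = -45.30467°
Δφ = -13.5237°,  Δλ = 6.0295°
a = sin²(Δφ/2) + cos φ₁ cos φ₂ sin²(Δλ/2) = 0.016098
c = 2·arcsin(√a) = 0.254441 rad = 14.5784°

14.58°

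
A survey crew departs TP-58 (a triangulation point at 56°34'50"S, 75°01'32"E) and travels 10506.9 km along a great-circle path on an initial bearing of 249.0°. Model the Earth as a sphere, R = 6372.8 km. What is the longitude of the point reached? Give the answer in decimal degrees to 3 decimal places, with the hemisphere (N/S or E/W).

TP-58: φ = -56.58056°, λ = +75.02556°
δ = d/R = 10506.9/6372.8 = 1.648710 rad
φ₂ = arcsin(sin φ₁ cos δ + cos φ₁ sin δ cos θ)
   = arcsin(-0.83466·-0.07784 + 0.55076·0.99697·-0.35837) = -7.57429°
λ₂ = λ₁ + atan2(sin θ sin δ cos φ₁, cos δ − sin φ₁ sin φ₂) = -35.10004°

35.100°W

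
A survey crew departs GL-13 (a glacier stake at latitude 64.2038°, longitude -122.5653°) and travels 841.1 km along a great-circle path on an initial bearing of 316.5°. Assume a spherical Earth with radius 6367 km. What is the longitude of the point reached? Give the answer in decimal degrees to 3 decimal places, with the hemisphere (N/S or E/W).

137.276°W

δ = d/R = 841.1/6367 = 0.132103 rad
φ₂ = arcsin(sin φ₁ cos δ + cos φ₁ sin δ cos θ)
   = arcsin(0.90035·0.99129 + 0.43517·0.13172·0.72537) = 69.08029°
λ₂ = λ₁ + atan2(sin θ sin δ cos φ₁, cos δ − sin φ₁ sin φ₂) = -137.27573°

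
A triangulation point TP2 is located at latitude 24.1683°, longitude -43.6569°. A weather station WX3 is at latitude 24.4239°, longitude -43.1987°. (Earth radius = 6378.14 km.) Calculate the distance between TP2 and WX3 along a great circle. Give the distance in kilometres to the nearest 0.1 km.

Δφ = 0.2556°,  Δλ = 0.4582°
a = sin²(Δφ/2) + cos φ₁ cos φ₂ sin²(Δλ/2) = 0.000018
c = 2·arcsin(√a) = 0.008546 rad = 0.4896°
d = R·c = 6378.14 × 0.008546 = 54.5 km

54.5 km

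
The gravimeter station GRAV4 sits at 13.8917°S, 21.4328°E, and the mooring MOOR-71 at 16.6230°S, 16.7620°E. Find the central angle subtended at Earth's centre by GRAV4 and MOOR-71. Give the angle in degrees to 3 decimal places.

5.269°

Δφ = -2.7313°,  Δλ = -4.6708°
a = sin²(Δφ/2) + cos φ₁ cos φ₂ sin²(Δλ/2) = 0.002113
c = 2·arcsin(√a) = 0.091958 rad = 5.2688°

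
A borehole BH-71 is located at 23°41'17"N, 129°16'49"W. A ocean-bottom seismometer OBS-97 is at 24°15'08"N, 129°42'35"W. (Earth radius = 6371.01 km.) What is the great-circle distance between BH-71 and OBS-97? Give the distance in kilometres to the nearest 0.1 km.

76.4 km

BH-71: φ = +23.68806°, λ = -129.28028°
OBS-97: φ = +24.25222°, λ = -129.70972°
Δφ = 0.5642°,  Δλ = -0.4294°
a = sin²(Δφ/2) + cos φ₁ cos φ₂ sin²(Δλ/2) = 0.000036
c = 2·arcsin(√a) = 0.011994 rad = 0.6872°
d = R·c = 6371.01 × 0.011994 = 76.4 km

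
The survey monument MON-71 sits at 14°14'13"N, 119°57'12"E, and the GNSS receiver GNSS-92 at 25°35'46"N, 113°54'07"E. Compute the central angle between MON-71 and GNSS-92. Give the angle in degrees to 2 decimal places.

12.70°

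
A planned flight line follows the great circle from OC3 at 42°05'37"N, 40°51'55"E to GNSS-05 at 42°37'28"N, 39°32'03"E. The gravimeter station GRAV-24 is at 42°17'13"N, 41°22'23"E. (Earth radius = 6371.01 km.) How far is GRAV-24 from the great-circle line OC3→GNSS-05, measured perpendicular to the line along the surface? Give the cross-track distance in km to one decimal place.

39.1 km

OC3: φ = +42.09361°, λ = +40.86528°
GNSS-05: φ = +42.62444°, λ = +39.53417°
GRAV-24: φ = +42.28694°, λ = +41.37306°
δ₁₃ = central angle OC3→GRAV-24 = 0.007383 rad  (haversine)
θ₁₃ = bearing OC3→GRAV-24 = 62.632°,  θ₁₂ = bearing OC3→GNSS-05 = 298.802°
dₓₜ = R·arcsin(sin δ₁₃ · sin(θ₁₃ − θ₁₂)) = 6371.01·arcsin(0.00738·sin(-236.170°)) = 39.071 km
|dₓₜ| = 39.071 km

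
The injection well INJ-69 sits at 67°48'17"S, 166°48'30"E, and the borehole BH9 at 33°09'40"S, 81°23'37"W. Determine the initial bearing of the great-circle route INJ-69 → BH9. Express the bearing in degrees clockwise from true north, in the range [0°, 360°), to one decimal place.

INJ-69: φ = -67.80472°, λ = +166.80833°
BH9: φ = -33.16111°, λ = -81.39361°
Δλ = 111.7981°
y = sin Δλ · cos φ₂ = 0.777279
x = cos φ₁ sin φ₂ − sin φ₁ cos φ₂ cos Δλ = -0.494460
θ = atan2(y, x) = 122.4622° → 122.4622° (mod 360°)

122.5°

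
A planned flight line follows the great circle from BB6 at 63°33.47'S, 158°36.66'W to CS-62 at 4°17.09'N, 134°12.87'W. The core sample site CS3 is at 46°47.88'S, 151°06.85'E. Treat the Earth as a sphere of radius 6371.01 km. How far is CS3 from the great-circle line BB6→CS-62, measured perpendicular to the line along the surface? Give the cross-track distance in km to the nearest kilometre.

3357 km

BB6: φ = -63.55783°, λ = -158.61100°
CS-62: φ = +4.28483°, λ = -134.21450°
CS3: φ = -46.79800°, λ = +151.11417°
δ₁₃ = central angle BB6→CS3 = 0.559523 rad  (haversine)
θ₁₃ = bearing BB6→CS3 = 277.268°,  θ₁₂ = bearing BB6→CS-62 = 25.949°
dₓₜ = R·arcsin(sin δ₁₃ · sin(θ₁₃ − θ₁₂)) = 6371.01·arcsin(0.53078·sin(251.319°)) = -3356.610 km
|dₓₜ| = 3356.610 km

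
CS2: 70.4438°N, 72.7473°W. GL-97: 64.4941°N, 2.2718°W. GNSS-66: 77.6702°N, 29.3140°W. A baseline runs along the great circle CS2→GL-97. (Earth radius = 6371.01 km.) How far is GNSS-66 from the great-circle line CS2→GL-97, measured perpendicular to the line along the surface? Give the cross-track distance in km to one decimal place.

δ₁₃ = central angle CS2→GNSS-66 = 0.235129 rad  (haversine)
θ₁₃ = bearing CS2→GNSS-66 = 39.063°,  θ₁₂ = bearing CS2→GL-97 = 67.694°
dₓₜ = R·arcsin(sin δ₁₃ · sin(θ₁₃ − θ₁₂)) = 6371.01·arcsin(0.23297·sin(-28.631°)) = -712.690 km
|dₓₜ| = 712.690 km

712.7 km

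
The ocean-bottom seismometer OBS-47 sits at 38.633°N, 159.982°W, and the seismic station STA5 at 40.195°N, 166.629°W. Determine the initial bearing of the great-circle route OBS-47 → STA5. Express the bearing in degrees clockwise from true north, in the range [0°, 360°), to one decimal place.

Δλ = -6.6470°
y = sin Δλ · cos φ₂ = -0.088417
x = cos φ₁ sin φ₂ − sin φ₁ cos φ₂ cos Δλ = 0.030464
θ = atan2(y, x) = -70.9886° → 289.0114° (mod 360°)

289.0°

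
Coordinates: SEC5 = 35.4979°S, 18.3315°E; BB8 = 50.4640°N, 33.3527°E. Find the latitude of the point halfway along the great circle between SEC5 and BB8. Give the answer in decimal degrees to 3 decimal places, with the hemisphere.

Bx = cos φ₂ cos Δλ = 0.614812,  By = cos φ₂ sin Δλ = 0.164982
φₘ = atan2(sin φ₁ + sin φ₂, √((cos φ₁ + Bx)² + By²)) = 7.54609°
λₘ = λ₁ + atan2(By, cos φ₁ + Bx) = 24.91754°

7.546°N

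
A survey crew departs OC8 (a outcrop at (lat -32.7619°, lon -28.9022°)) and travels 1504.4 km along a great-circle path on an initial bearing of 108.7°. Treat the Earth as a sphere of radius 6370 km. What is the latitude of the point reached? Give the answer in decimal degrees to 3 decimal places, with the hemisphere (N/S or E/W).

δ = d/R = 1504.4/6370 = 0.236170 rad
φ₂ = arcsin(sin φ₁ cos δ + cos φ₁ sin δ cos θ)
   = arcsin(-0.54115·0.97224 + 0.84093·0.23398·-0.32061) = -36.10107°
λ₂ = λ₁ + atan2(sin θ sin δ cos φ₁, cos δ − sin φ₁ sin φ₂) = -12.98191°

36.101°S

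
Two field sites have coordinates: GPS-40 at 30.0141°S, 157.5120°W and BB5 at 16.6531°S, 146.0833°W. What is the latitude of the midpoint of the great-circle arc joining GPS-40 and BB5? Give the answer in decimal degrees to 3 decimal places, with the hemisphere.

23.437°S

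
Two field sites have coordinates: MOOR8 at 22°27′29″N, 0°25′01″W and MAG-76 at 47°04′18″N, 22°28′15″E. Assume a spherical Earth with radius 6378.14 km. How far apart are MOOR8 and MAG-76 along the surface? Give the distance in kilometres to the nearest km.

MOOR8: φ = +22.45806°, λ = -0.41694°
MAG-76: φ = +47.07167°, λ = +22.47083°
Δφ = 24.6136°,  Δλ = 22.8878°
a = sin²(Δφ/2) + cos φ₁ cos φ₂ sin²(Δλ/2) = 0.070209
c = 2·arcsin(√a) = 0.536347 rad = 30.7304°
d = R·c = 6378.14 × 0.536347 = 3420.9 km

3421 km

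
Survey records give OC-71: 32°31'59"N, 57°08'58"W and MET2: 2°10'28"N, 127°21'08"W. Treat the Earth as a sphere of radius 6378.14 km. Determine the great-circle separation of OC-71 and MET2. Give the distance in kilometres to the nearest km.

8037 km

OC-71: φ = +32.53306°, λ = -57.14944°
MET2: φ = +2.17444°, λ = -127.35222°
Δφ = -30.3586°,  Δλ = -70.2028°
a = sin²(Δφ/2) + cos φ₁ cos φ₂ sin²(Δλ/2) = 0.347128
c = 2·arcsin(√a) = 1.260076 rad = 72.1971°
d = R·c = 6378.14 × 1.260076 = 8036.9 km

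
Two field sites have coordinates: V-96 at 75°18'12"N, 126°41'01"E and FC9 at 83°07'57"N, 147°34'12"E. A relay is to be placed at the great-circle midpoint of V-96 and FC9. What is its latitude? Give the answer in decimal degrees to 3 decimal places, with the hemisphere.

79.370°N

V-96: φ = +75.30333°, λ = +126.68361°
FC9: φ = +83.13250°, λ = +147.57000°
Bx = cos φ₂ cos Δλ = 0.111716,  By = cos φ₂ sin Δλ = 0.042630
φₘ = atan2(sin φ₁ + sin φ₂, √((cos φ₁ + Bx)² + By²)) = 79.36973°
λₘ = λ₁ + atan2(By, cos φ₁ + Bx) = 133.33770°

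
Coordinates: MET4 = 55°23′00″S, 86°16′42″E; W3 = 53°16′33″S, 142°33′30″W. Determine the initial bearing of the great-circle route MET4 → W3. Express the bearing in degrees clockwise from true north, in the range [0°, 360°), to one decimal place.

150.0°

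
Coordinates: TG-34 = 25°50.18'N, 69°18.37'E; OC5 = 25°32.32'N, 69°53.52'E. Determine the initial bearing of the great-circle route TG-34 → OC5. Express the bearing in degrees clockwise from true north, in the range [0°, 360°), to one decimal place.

119.3°

TG-34: φ = +25.83633°, λ = +69.30617°
OC5: φ = +25.53867°, λ = +69.89200°
Δλ = 0.5858°
y = sin Δλ · cos φ₂ = 0.009226
x = cos φ₁ sin φ₂ − sin φ₁ cos φ₂ cos Δλ = -0.005175
θ = atan2(y, x) = 119.2884° → 119.2884° (mod 360°)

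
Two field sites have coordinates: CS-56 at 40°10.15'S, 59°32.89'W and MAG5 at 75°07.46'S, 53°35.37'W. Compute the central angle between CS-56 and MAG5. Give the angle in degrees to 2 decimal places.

CS-56: φ = -40.16917°, λ = -59.54817°
MAG5: φ = -75.12433°, λ = -53.58950°
Δφ = -34.9552°,  Δλ = 5.9587°
a = sin²(Δφ/2) + cos φ₁ cos φ₂ sin²(Δλ/2) = 0.090730
c = 2·arcsin(√a) = 0.611930 rad = 35.0610°

35.06°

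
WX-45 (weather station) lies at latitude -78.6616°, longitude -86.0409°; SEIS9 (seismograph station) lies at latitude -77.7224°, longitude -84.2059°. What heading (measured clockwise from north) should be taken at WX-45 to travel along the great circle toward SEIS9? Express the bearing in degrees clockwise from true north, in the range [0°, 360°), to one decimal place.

22.7°

Δλ = 1.8350°
y = sin Δλ · cos φ₂ = 0.006809
x = cos φ₁ sin φ₂ − sin φ₁ cos φ₂ cos Δλ = 0.016284
θ = atan2(y, x) = 22.6920° → 22.6920° (mod 360°)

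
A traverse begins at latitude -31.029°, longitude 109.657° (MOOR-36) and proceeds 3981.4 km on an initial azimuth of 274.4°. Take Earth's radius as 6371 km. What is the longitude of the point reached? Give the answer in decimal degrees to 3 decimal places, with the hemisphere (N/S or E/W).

70.570°E

δ = d/R = 3981.4/6371 = 0.624925 rad
φ₂ = arcsin(sin φ₁ cos δ + cos φ₁ sin δ cos θ)
   = arcsin(-0.51547·0.81101 + 0.85691·0.58504·0.07672) = -22.30830°
λ₂ = λ₁ + atan2(sin θ sin δ cos φ₁, cos δ − sin φ₁ sin φ₂) = 70.56978°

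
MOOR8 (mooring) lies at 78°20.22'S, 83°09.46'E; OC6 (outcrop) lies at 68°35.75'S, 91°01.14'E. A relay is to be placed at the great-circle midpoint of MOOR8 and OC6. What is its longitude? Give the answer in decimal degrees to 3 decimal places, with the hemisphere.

88.218°E

MOOR8: φ = -78.33700°, λ = +83.15767°
OC6: φ = -68.59583°, λ = +91.01900°
Bx = cos φ₂ cos Δλ = 0.361515,  By = cos φ₂ sin Δλ = 0.049916
φₘ = atan2(sin φ₁ + sin φ₂, √((cos φ₁ + Bx)² + By²)) = -73.50016°
λₘ = λ₁ + atan2(By, cos φ₁ + Bx) = 88.21828°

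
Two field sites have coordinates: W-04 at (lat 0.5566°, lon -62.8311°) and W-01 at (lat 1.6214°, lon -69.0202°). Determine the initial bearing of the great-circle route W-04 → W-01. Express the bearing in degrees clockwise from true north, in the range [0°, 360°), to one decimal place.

Δλ = -6.1891°
y = sin Δλ · cos φ₂ = -0.107767
x = cos φ₁ sin φ₂ − sin φ₁ cos φ₂ cos Δλ = 0.018640
θ = atan2(y, x) = -80.1870° → 279.8130° (mod 360°)

279.8°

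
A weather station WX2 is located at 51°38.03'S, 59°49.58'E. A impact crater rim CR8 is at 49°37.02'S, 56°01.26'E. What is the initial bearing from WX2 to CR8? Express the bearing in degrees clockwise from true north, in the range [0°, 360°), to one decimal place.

WX2: φ = -51.63383°, λ = +59.82633°
CR8: φ = -49.61700°, λ = +56.02100°
Δλ = -3.8053°
y = sin Δλ · cos φ₂ = -0.042999
x = cos φ₁ sin φ₂ − sin φ₁ cos φ₂ cos Δλ = 0.034073
θ = atan2(y, x) = -51.6058° → 308.3942° (mod 360°)

308.4°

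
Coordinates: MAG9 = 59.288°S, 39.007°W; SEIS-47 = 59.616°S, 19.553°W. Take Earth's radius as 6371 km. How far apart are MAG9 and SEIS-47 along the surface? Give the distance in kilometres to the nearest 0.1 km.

Δφ = -0.3280°,  Δλ = 19.4540°
a = sin²(Δφ/2) + cos φ₁ cos φ₂ sin²(Δλ/2) = 0.007382
c = 2·arcsin(√a) = 0.172050 rad = 9.8577°
d = R·c = 6371 × 0.172050 = 1096.1 km

1096.1 km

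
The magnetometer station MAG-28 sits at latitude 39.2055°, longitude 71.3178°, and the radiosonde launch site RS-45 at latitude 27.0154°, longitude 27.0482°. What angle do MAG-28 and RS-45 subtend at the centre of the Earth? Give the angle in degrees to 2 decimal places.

Δφ = -12.1901°,  Δλ = -44.2696°
a = sin²(Δφ/2) + cos φ₁ cos φ₂ sin²(Δλ/2) = 0.109279
c = 2·arcsin(√a) = 0.673823 rad = 38.6072°

38.61°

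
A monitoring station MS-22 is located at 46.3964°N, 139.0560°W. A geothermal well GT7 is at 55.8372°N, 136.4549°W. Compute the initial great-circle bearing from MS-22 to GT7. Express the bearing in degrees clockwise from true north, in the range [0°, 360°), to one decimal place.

8.8°

Δλ = 2.6011°
y = sin Δλ · cos φ₂ = 0.025484
x = cos φ₁ sin φ₂ − sin φ₁ cos φ₂ cos Δλ = 0.164447
θ = atan2(y, x) = 8.8090° → 8.8090° (mod 360°)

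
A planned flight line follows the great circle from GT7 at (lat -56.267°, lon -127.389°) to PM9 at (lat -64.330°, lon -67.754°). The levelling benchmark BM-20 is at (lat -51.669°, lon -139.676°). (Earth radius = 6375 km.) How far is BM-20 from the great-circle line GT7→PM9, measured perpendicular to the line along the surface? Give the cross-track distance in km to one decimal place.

214.0 km

δ₁₃ = central angle GT7→BM-20 = 0.149185 rad  (haversine)
θ₁₃ = bearing GT7→BM-20 = 297.378°,  θ₁₂ = bearing GT7→PM9 = 130.427°
dₓₜ = R·arcsin(sin δ₁₃ · sin(θ₁₃ − θ₁₂)) = 6375·arcsin(0.14863·sin(166.951°)) = 213.985 km
|dₓₜ| = 213.985 km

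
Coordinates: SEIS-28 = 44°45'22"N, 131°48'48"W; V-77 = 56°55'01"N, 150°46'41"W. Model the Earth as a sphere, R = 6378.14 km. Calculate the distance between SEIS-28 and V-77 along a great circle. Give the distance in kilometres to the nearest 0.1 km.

1887.7 km

SEIS-28: φ = +44.75611°, λ = -131.81333°
V-77: φ = +56.91694°, λ = -150.77806°
Δφ = 12.1608°,  Δλ = -18.9647°
a = sin²(Δφ/2) + cos φ₁ cos φ₂ sin²(Δλ/2) = 0.021740
c = 2·arcsin(√a) = 0.295969 rad = 16.9578°
d = R·c = 6378.14 × 0.295969 = 1887.7 km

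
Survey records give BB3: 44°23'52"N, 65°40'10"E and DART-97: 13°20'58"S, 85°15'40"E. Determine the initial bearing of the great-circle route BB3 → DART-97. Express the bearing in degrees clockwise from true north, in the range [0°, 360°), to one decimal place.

158.0°

BB3: φ = +44.39778°, λ = +65.66944°
DART-97: φ = -13.34944°, λ = +85.26111°
Δλ = 19.5917°
y = sin Δλ · cos φ₂ = 0.326254
x = cos φ₁ sin φ₂ − sin φ₁ cos φ₂ cos Δλ = -0.806292
θ = atan2(y, x) = 157.9700° → 157.9700° (mod 360°)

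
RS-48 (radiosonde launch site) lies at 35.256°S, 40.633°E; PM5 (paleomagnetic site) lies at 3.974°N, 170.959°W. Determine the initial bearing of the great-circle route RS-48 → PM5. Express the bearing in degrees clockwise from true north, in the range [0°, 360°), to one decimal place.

Δλ = 148.4080°
y = sin Δλ · cos φ₂ = 0.522607
x = cos φ₁ sin φ₂ − sin φ₁ cos φ₂ cos Δλ = -0.433911
θ = atan2(y, x) = 129.7022° → 129.7022° (mod 360°)

129.7°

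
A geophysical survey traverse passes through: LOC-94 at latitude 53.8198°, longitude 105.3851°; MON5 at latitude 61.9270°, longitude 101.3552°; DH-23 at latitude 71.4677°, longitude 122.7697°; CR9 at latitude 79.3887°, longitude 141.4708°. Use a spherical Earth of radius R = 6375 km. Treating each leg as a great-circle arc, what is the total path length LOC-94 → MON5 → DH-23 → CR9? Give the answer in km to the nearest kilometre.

LOC-94→MON5: c = 0.146287 rad, d = 932.58 km
MON5→DH-23: c = 0.220254 rad, d = 1404.12 km
DH-23→CR9: c = 0.159108 rad, d = 1014.32 km
Total = 932.58 + 1404.12 + 1014.32 = 3351.01 km

3351 km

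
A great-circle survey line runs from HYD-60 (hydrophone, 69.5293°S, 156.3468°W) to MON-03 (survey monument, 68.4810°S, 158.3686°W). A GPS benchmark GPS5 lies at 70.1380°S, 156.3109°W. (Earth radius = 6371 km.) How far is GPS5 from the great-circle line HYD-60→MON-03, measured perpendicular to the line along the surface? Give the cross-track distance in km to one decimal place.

38.3 km

δ₁₃ = central angle HYD-60→GPS5 = 0.010626 rad  (haversine)
θ₁₃ = bearing HYD-60→GPS5 = 178.852°,  θ₁₂ = bearing HYD-60→MON-03 = 324.408°
dₓₜ = R·arcsin(sin δ₁₃ · sin(θ₁₃ − θ₁₂)) = 6371·arcsin(0.01063·sin(-145.556°)) = -38.289 km
|dₓₜ| = 38.289 km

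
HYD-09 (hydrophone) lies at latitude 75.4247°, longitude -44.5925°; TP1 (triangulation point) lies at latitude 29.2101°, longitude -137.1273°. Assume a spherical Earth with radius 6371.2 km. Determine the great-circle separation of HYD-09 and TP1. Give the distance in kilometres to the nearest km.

6944 km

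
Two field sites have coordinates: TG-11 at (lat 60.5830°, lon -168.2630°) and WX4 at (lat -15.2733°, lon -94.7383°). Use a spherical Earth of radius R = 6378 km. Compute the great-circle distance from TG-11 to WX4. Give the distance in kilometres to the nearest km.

Δφ = -75.8563°,  Δλ = 73.5247°
a = sin²(Δφ/2) + cos φ₁ cos φ₂ sin²(Δλ/2) = 0.547543
c = 2·arcsin(√a) = 1.666025 rad = 95.4562°
d = R·c = 6378 × 1.666025 = 10625.9 km

10626 km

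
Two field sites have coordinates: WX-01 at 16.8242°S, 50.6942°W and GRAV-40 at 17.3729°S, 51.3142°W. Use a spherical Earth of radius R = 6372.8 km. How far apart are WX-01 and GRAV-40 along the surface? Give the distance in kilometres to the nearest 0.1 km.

89.8 km

Δφ = -0.5487°,  Δλ = -0.6200°
a = sin²(Δφ/2) + cos φ₁ cos φ₂ sin²(Δλ/2) = 0.000050
c = 2·arcsin(√a) = 0.014096 rad = 0.8076°
d = R·c = 6372.8 × 0.014096 = 89.8 km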